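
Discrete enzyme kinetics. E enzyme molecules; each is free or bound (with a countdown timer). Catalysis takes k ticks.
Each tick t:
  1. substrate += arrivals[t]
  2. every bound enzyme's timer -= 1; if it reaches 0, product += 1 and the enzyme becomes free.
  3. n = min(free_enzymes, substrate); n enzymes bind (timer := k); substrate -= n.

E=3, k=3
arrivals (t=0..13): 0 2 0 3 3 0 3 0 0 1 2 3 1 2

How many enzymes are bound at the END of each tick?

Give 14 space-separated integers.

Answer: 0 2 2 3 3 3 3 3 3 3 3 3 3 3

Derivation:
t=0: arr=0 -> substrate=0 bound=0 product=0
t=1: arr=2 -> substrate=0 bound=2 product=0
t=2: arr=0 -> substrate=0 bound=2 product=0
t=3: arr=3 -> substrate=2 bound=3 product=0
t=4: arr=3 -> substrate=3 bound=3 product=2
t=5: arr=0 -> substrate=3 bound=3 product=2
t=6: arr=3 -> substrate=5 bound=3 product=3
t=7: arr=0 -> substrate=3 bound=3 product=5
t=8: arr=0 -> substrate=3 bound=3 product=5
t=9: arr=1 -> substrate=3 bound=3 product=6
t=10: arr=2 -> substrate=3 bound=3 product=8
t=11: arr=3 -> substrate=6 bound=3 product=8
t=12: arr=1 -> substrate=6 bound=3 product=9
t=13: arr=2 -> substrate=6 bound=3 product=11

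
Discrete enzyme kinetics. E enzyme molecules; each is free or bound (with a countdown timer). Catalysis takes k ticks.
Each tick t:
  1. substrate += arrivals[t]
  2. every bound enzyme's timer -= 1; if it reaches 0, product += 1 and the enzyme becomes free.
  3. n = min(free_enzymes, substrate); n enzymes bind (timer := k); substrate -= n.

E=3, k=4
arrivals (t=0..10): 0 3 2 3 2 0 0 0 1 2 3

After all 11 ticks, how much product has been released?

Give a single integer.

t=0: arr=0 -> substrate=0 bound=0 product=0
t=1: arr=3 -> substrate=0 bound=3 product=0
t=2: arr=2 -> substrate=2 bound=3 product=0
t=3: arr=3 -> substrate=5 bound=3 product=0
t=4: arr=2 -> substrate=7 bound=3 product=0
t=5: arr=0 -> substrate=4 bound=3 product=3
t=6: arr=0 -> substrate=4 bound=3 product=3
t=7: arr=0 -> substrate=4 bound=3 product=3
t=8: arr=1 -> substrate=5 bound=3 product=3
t=9: arr=2 -> substrate=4 bound=3 product=6
t=10: arr=3 -> substrate=7 bound=3 product=6

Answer: 6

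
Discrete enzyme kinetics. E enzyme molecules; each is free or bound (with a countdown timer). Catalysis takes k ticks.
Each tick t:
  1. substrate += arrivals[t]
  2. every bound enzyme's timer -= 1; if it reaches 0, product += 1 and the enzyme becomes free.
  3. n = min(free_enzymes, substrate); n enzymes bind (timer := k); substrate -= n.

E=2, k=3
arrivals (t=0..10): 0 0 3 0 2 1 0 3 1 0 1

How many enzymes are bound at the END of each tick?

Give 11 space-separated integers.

t=0: arr=0 -> substrate=0 bound=0 product=0
t=1: arr=0 -> substrate=0 bound=0 product=0
t=2: arr=3 -> substrate=1 bound=2 product=0
t=3: arr=0 -> substrate=1 bound=2 product=0
t=4: arr=2 -> substrate=3 bound=2 product=0
t=5: arr=1 -> substrate=2 bound=2 product=2
t=6: arr=0 -> substrate=2 bound=2 product=2
t=7: arr=3 -> substrate=5 bound=2 product=2
t=8: arr=1 -> substrate=4 bound=2 product=4
t=9: arr=0 -> substrate=4 bound=2 product=4
t=10: arr=1 -> substrate=5 bound=2 product=4

Answer: 0 0 2 2 2 2 2 2 2 2 2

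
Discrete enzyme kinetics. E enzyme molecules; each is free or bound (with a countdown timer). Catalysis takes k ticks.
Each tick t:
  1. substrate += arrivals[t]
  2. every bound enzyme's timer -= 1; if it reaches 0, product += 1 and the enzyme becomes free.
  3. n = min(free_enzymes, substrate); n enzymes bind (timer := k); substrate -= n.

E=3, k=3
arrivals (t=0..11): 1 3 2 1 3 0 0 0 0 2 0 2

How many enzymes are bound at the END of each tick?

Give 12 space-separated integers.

t=0: arr=1 -> substrate=0 bound=1 product=0
t=1: arr=3 -> substrate=1 bound=3 product=0
t=2: arr=2 -> substrate=3 bound=3 product=0
t=3: arr=1 -> substrate=3 bound=3 product=1
t=4: arr=3 -> substrate=4 bound=3 product=3
t=5: arr=0 -> substrate=4 bound=3 product=3
t=6: arr=0 -> substrate=3 bound=3 product=4
t=7: arr=0 -> substrate=1 bound=3 product=6
t=8: arr=0 -> substrate=1 bound=3 product=6
t=9: arr=2 -> substrate=2 bound=3 product=7
t=10: arr=0 -> substrate=0 bound=3 product=9
t=11: arr=2 -> substrate=2 bound=3 product=9

Answer: 1 3 3 3 3 3 3 3 3 3 3 3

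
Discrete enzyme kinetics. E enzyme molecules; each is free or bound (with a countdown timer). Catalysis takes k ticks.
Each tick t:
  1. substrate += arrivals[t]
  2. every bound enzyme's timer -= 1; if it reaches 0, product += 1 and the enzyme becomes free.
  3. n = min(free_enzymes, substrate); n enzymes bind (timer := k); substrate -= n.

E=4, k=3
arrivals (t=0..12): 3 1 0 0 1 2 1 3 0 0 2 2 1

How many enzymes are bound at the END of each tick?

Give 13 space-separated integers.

Answer: 3 4 4 1 1 3 4 4 4 3 4 4 4

Derivation:
t=0: arr=3 -> substrate=0 bound=3 product=0
t=1: arr=1 -> substrate=0 bound=4 product=0
t=2: arr=0 -> substrate=0 bound=4 product=0
t=3: arr=0 -> substrate=0 bound=1 product=3
t=4: arr=1 -> substrate=0 bound=1 product=4
t=5: arr=2 -> substrate=0 bound=3 product=4
t=6: arr=1 -> substrate=0 bound=4 product=4
t=7: arr=3 -> substrate=2 bound=4 product=5
t=8: arr=0 -> substrate=0 bound=4 product=7
t=9: arr=0 -> substrate=0 bound=3 product=8
t=10: arr=2 -> substrate=0 bound=4 product=9
t=11: arr=2 -> substrate=0 bound=4 product=11
t=12: arr=1 -> substrate=1 bound=4 product=11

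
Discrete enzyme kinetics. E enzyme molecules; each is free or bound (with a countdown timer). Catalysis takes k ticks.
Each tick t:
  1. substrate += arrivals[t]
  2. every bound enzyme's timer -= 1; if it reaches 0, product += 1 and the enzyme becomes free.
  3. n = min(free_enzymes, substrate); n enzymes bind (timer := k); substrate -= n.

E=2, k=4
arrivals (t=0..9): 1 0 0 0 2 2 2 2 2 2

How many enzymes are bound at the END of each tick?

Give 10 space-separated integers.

t=0: arr=1 -> substrate=0 bound=1 product=0
t=1: arr=0 -> substrate=0 bound=1 product=0
t=2: arr=0 -> substrate=0 bound=1 product=0
t=3: arr=0 -> substrate=0 bound=1 product=0
t=4: arr=2 -> substrate=0 bound=2 product=1
t=5: arr=2 -> substrate=2 bound=2 product=1
t=6: arr=2 -> substrate=4 bound=2 product=1
t=7: arr=2 -> substrate=6 bound=2 product=1
t=8: arr=2 -> substrate=6 bound=2 product=3
t=9: arr=2 -> substrate=8 bound=2 product=3

Answer: 1 1 1 1 2 2 2 2 2 2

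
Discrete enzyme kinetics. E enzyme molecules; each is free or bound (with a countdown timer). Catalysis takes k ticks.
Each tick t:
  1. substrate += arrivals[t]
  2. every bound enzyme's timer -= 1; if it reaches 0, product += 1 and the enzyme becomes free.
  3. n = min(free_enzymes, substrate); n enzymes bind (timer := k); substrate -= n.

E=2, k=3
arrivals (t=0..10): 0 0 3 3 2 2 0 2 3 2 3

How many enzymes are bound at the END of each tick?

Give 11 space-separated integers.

Answer: 0 0 2 2 2 2 2 2 2 2 2

Derivation:
t=0: arr=0 -> substrate=0 bound=0 product=0
t=1: arr=0 -> substrate=0 bound=0 product=0
t=2: arr=3 -> substrate=1 bound=2 product=0
t=3: arr=3 -> substrate=4 bound=2 product=0
t=4: arr=2 -> substrate=6 bound=2 product=0
t=5: arr=2 -> substrate=6 bound=2 product=2
t=6: arr=0 -> substrate=6 bound=2 product=2
t=7: arr=2 -> substrate=8 bound=2 product=2
t=8: arr=3 -> substrate=9 bound=2 product=4
t=9: arr=2 -> substrate=11 bound=2 product=4
t=10: arr=3 -> substrate=14 bound=2 product=4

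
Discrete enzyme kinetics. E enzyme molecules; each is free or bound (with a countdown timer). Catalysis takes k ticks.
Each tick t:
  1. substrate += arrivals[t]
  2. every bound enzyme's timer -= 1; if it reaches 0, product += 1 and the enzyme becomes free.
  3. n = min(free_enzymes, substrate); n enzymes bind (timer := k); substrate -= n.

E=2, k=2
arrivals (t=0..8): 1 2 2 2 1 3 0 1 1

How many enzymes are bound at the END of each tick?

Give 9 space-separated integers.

Answer: 1 2 2 2 2 2 2 2 2

Derivation:
t=0: arr=1 -> substrate=0 bound=1 product=0
t=1: arr=2 -> substrate=1 bound=2 product=0
t=2: arr=2 -> substrate=2 bound=2 product=1
t=3: arr=2 -> substrate=3 bound=2 product=2
t=4: arr=1 -> substrate=3 bound=2 product=3
t=5: arr=3 -> substrate=5 bound=2 product=4
t=6: arr=0 -> substrate=4 bound=2 product=5
t=7: arr=1 -> substrate=4 bound=2 product=6
t=8: arr=1 -> substrate=4 bound=2 product=7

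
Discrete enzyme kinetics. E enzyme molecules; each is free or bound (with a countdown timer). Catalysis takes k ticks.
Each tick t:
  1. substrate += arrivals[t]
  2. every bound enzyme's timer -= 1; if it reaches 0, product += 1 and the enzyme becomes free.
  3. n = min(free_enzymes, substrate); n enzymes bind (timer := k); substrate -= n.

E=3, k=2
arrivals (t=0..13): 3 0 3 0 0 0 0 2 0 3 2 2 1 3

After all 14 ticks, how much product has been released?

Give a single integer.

Answer: 14

Derivation:
t=0: arr=3 -> substrate=0 bound=3 product=0
t=1: arr=0 -> substrate=0 bound=3 product=0
t=2: arr=3 -> substrate=0 bound=3 product=3
t=3: arr=0 -> substrate=0 bound=3 product=3
t=4: arr=0 -> substrate=0 bound=0 product=6
t=5: arr=0 -> substrate=0 bound=0 product=6
t=6: arr=0 -> substrate=0 bound=0 product=6
t=7: arr=2 -> substrate=0 bound=2 product=6
t=8: arr=0 -> substrate=0 bound=2 product=6
t=9: arr=3 -> substrate=0 bound=3 product=8
t=10: arr=2 -> substrate=2 bound=3 product=8
t=11: arr=2 -> substrate=1 bound=3 product=11
t=12: arr=1 -> substrate=2 bound=3 product=11
t=13: arr=3 -> substrate=2 bound=3 product=14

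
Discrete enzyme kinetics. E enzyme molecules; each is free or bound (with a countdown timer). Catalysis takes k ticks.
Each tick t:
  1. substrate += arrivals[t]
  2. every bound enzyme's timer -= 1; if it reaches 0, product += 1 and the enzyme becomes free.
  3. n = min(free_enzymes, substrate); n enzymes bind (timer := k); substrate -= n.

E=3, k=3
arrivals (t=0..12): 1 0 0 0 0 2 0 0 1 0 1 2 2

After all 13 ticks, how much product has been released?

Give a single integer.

t=0: arr=1 -> substrate=0 bound=1 product=0
t=1: arr=0 -> substrate=0 bound=1 product=0
t=2: arr=0 -> substrate=0 bound=1 product=0
t=3: arr=0 -> substrate=0 bound=0 product=1
t=4: arr=0 -> substrate=0 bound=0 product=1
t=5: arr=2 -> substrate=0 bound=2 product=1
t=6: arr=0 -> substrate=0 bound=2 product=1
t=7: arr=0 -> substrate=0 bound=2 product=1
t=8: arr=1 -> substrate=0 bound=1 product=3
t=9: arr=0 -> substrate=0 bound=1 product=3
t=10: arr=1 -> substrate=0 bound=2 product=3
t=11: arr=2 -> substrate=0 bound=3 product=4
t=12: arr=2 -> substrate=2 bound=3 product=4

Answer: 4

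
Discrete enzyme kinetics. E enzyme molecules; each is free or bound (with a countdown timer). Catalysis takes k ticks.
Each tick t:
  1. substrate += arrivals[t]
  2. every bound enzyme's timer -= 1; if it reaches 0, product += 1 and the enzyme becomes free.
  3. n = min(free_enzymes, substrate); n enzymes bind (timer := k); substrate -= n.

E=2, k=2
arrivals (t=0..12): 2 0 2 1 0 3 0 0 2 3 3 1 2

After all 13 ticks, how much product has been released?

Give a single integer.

Answer: 11

Derivation:
t=0: arr=2 -> substrate=0 bound=2 product=0
t=1: arr=0 -> substrate=0 bound=2 product=0
t=2: arr=2 -> substrate=0 bound=2 product=2
t=3: arr=1 -> substrate=1 bound=2 product=2
t=4: arr=0 -> substrate=0 bound=1 product=4
t=5: arr=3 -> substrate=2 bound=2 product=4
t=6: arr=0 -> substrate=1 bound=2 product=5
t=7: arr=0 -> substrate=0 bound=2 product=6
t=8: arr=2 -> substrate=1 bound=2 product=7
t=9: arr=3 -> substrate=3 bound=2 product=8
t=10: arr=3 -> substrate=5 bound=2 product=9
t=11: arr=1 -> substrate=5 bound=2 product=10
t=12: arr=2 -> substrate=6 bound=2 product=11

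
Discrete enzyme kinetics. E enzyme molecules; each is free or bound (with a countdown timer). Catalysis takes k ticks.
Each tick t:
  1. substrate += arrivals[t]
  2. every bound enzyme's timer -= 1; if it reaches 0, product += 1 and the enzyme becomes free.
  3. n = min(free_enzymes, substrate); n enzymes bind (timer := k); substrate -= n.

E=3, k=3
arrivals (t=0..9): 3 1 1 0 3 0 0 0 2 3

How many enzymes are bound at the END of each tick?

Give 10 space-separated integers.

t=0: arr=3 -> substrate=0 bound=3 product=0
t=1: arr=1 -> substrate=1 bound=3 product=0
t=2: arr=1 -> substrate=2 bound=3 product=0
t=3: arr=0 -> substrate=0 bound=2 product=3
t=4: arr=3 -> substrate=2 bound=3 product=3
t=5: arr=0 -> substrate=2 bound=3 product=3
t=6: arr=0 -> substrate=0 bound=3 product=5
t=7: arr=0 -> substrate=0 bound=2 product=6
t=8: arr=2 -> substrate=1 bound=3 product=6
t=9: arr=3 -> substrate=2 bound=3 product=8

Answer: 3 3 3 2 3 3 3 2 3 3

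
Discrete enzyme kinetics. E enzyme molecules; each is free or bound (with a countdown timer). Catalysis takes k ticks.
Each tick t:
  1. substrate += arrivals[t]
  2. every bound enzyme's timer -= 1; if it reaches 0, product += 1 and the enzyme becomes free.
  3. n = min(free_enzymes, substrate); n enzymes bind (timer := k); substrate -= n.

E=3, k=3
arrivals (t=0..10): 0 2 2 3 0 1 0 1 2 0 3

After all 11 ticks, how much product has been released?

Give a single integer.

t=0: arr=0 -> substrate=0 bound=0 product=0
t=1: arr=2 -> substrate=0 bound=2 product=0
t=2: arr=2 -> substrate=1 bound=3 product=0
t=3: arr=3 -> substrate=4 bound=3 product=0
t=4: arr=0 -> substrate=2 bound=3 product=2
t=5: arr=1 -> substrate=2 bound=3 product=3
t=6: arr=0 -> substrate=2 bound=3 product=3
t=7: arr=1 -> substrate=1 bound=3 product=5
t=8: arr=2 -> substrate=2 bound=3 product=6
t=9: arr=0 -> substrate=2 bound=3 product=6
t=10: arr=3 -> substrate=3 bound=3 product=8

Answer: 8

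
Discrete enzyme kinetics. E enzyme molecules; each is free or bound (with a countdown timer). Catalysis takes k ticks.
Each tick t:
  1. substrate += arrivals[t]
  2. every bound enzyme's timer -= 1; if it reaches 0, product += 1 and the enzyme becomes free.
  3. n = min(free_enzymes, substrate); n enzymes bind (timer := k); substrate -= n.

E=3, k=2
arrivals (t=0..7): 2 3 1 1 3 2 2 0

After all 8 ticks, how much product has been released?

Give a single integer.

t=0: arr=2 -> substrate=0 bound=2 product=0
t=1: arr=3 -> substrate=2 bound=3 product=0
t=2: arr=1 -> substrate=1 bound=3 product=2
t=3: arr=1 -> substrate=1 bound=3 product=3
t=4: arr=3 -> substrate=2 bound=3 product=5
t=5: arr=2 -> substrate=3 bound=3 product=6
t=6: arr=2 -> substrate=3 bound=3 product=8
t=7: arr=0 -> substrate=2 bound=3 product=9

Answer: 9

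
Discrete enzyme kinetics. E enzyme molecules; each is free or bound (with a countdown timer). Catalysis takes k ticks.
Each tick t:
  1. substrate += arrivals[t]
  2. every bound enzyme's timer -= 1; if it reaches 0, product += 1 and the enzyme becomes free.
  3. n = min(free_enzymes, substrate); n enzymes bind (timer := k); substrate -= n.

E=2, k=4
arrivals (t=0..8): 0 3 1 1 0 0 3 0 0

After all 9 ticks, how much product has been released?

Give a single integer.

t=0: arr=0 -> substrate=0 bound=0 product=0
t=1: arr=3 -> substrate=1 bound=2 product=0
t=2: arr=1 -> substrate=2 bound=2 product=0
t=3: arr=1 -> substrate=3 bound=2 product=0
t=4: arr=0 -> substrate=3 bound=2 product=0
t=5: arr=0 -> substrate=1 bound=2 product=2
t=6: arr=3 -> substrate=4 bound=2 product=2
t=7: arr=0 -> substrate=4 bound=2 product=2
t=8: arr=0 -> substrate=4 bound=2 product=2

Answer: 2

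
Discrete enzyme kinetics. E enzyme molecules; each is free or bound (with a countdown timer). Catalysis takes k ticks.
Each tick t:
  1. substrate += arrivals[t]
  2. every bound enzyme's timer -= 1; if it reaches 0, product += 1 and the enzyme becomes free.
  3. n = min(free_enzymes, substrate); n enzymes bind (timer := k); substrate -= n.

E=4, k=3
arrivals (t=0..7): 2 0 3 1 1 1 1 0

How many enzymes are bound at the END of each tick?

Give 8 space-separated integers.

t=0: arr=2 -> substrate=0 bound=2 product=0
t=1: arr=0 -> substrate=0 bound=2 product=0
t=2: arr=3 -> substrate=1 bound=4 product=0
t=3: arr=1 -> substrate=0 bound=4 product=2
t=4: arr=1 -> substrate=1 bound=4 product=2
t=5: arr=1 -> substrate=0 bound=4 product=4
t=6: arr=1 -> substrate=0 bound=3 product=6
t=7: arr=0 -> substrate=0 bound=3 product=6

Answer: 2 2 4 4 4 4 3 3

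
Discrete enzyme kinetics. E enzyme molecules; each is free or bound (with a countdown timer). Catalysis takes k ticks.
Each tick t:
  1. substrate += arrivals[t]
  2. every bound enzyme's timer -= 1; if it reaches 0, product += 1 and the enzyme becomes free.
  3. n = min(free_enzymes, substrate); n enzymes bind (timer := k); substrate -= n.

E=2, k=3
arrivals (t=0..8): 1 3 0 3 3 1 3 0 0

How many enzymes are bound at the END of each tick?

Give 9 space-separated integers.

t=0: arr=1 -> substrate=0 bound=1 product=0
t=1: arr=3 -> substrate=2 bound=2 product=0
t=2: arr=0 -> substrate=2 bound=2 product=0
t=3: arr=3 -> substrate=4 bound=2 product=1
t=4: arr=3 -> substrate=6 bound=2 product=2
t=5: arr=1 -> substrate=7 bound=2 product=2
t=6: arr=3 -> substrate=9 bound=2 product=3
t=7: arr=0 -> substrate=8 bound=2 product=4
t=8: arr=0 -> substrate=8 bound=2 product=4

Answer: 1 2 2 2 2 2 2 2 2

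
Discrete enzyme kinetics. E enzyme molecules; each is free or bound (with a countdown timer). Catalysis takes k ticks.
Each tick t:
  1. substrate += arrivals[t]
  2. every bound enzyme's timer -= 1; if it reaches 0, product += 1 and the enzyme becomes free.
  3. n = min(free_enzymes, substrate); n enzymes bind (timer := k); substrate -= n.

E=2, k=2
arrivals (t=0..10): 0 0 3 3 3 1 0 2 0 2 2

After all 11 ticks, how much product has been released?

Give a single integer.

t=0: arr=0 -> substrate=0 bound=0 product=0
t=1: arr=0 -> substrate=0 bound=0 product=0
t=2: arr=3 -> substrate=1 bound=2 product=0
t=3: arr=3 -> substrate=4 bound=2 product=0
t=4: arr=3 -> substrate=5 bound=2 product=2
t=5: arr=1 -> substrate=6 bound=2 product=2
t=6: arr=0 -> substrate=4 bound=2 product=4
t=7: arr=2 -> substrate=6 bound=2 product=4
t=8: arr=0 -> substrate=4 bound=2 product=6
t=9: arr=2 -> substrate=6 bound=2 product=6
t=10: arr=2 -> substrate=6 bound=2 product=8

Answer: 8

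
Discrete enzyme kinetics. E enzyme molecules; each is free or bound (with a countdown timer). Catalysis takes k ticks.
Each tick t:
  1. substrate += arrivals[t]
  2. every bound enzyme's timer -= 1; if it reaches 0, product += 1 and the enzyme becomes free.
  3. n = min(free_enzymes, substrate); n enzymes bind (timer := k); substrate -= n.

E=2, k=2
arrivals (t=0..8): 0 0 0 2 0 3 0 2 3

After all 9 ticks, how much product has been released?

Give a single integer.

t=0: arr=0 -> substrate=0 bound=0 product=0
t=1: arr=0 -> substrate=0 bound=0 product=0
t=2: arr=0 -> substrate=0 bound=0 product=0
t=3: arr=2 -> substrate=0 bound=2 product=0
t=4: arr=0 -> substrate=0 bound=2 product=0
t=5: arr=3 -> substrate=1 bound=2 product=2
t=6: arr=0 -> substrate=1 bound=2 product=2
t=7: arr=2 -> substrate=1 bound=2 product=4
t=8: arr=3 -> substrate=4 bound=2 product=4

Answer: 4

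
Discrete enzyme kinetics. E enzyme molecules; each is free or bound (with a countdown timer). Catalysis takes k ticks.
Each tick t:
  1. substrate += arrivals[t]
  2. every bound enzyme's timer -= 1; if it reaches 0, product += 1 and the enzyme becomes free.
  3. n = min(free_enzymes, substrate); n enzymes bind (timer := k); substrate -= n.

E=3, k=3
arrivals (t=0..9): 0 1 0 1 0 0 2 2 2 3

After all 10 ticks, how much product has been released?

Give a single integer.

t=0: arr=0 -> substrate=0 bound=0 product=0
t=1: arr=1 -> substrate=0 bound=1 product=0
t=2: arr=0 -> substrate=0 bound=1 product=0
t=3: arr=1 -> substrate=0 bound=2 product=0
t=4: arr=0 -> substrate=0 bound=1 product=1
t=5: arr=0 -> substrate=0 bound=1 product=1
t=6: arr=2 -> substrate=0 bound=2 product=2
t=7: arr=2 -> substrate=1 bound=3 product=2
t=8: arr=2 -> substrate=3 bound=3 product=2
t=9: arr=3 -> substrate=4 bound=3 product=4

Answer: 4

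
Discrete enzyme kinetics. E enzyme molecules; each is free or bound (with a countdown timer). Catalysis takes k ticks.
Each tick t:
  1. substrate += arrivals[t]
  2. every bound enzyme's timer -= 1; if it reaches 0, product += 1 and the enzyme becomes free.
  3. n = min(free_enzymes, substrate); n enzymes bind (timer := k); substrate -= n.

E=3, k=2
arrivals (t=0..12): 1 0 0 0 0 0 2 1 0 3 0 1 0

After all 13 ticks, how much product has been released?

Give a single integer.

t=0: arr=1 -> substrate=0 bound=1 product=0
t=1: arr=0 -> substrate=0 bound=1 product=0
t=2: arr=0 -> substrate=0 bound=0 product=1
t=3: arr=0 -> substrate=0 bound=0 product=1
t=4: arr=0 -> substrate=0 bound=0 product=1
t=5: arr=0 -> substrate=0 bound=0 product=1
t=6: arr=2 -> substrate=0 bound=2 product=1
t=7: arr=1 -> substrate=0 bound=3 product=1
t=8: arr=0 -> substrate=0 bound=1 product=3
t=9: arr=3 -> substrate=0 bound=3 product=4
t=10: arr=0 -> substrate=0 bound=3 product=4
t=11: arr=1 -> substrate=0 bound=1 product=7
t=12: arr=0 -> substrate=0 bound=1 product=7

Answer: 7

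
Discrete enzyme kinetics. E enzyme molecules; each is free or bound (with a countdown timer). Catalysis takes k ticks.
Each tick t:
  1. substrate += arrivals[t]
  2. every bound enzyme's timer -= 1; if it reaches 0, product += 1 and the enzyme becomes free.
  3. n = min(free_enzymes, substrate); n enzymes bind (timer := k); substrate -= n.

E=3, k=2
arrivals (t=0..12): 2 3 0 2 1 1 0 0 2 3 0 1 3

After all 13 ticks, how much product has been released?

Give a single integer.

Answer: 14

Derivation:
t=0: arr=2 -> substrate=0 bound=2 product=0
t=1: arr=3 -> substrate=2 bound=3 product=0
t=2: arr=0 -> substrate=0 bound=3 product=2
t=3: arr=2 -> substrate=1 bound=3 product=3
t=4: arr=1 -> substrate=0 bound=3 product=5
t=5: arr=1 -> substrate=0 bound=3 product=6
t=6: arr=0 -> substrate=0 bound=1 product=8
t=7: arr=0 -> substrate=0 bound=0 product=9
t=8: arr=2 -> substrate=0 bound=2 product=9
t=9: arr=3 -> substrate=2 bound=3 product=9
t=10: arr=0 -> substrate=0 bound=3 product=11
t=11: arr=1 -> substrate=0 bound=3 product=12
t=12: arr=3 -> substrate=1 bound=3 product=14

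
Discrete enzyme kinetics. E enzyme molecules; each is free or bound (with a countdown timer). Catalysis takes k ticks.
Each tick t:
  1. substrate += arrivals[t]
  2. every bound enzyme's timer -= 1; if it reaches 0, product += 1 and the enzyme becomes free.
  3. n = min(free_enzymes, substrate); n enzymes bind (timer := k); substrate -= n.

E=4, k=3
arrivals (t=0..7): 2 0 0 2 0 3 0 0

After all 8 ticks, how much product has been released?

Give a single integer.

t=0: arr=2 -> substrate=0 bound=2 product=0
t=1: arr=0 -> substrate=0 bound=2 product=0
t=2: arr=0 -> substrate=0 bound=2 product=0
t=3: arr=2 -> substrate=0 bound=2 product=2
t=4: arr=0 -> substrate=0 bound=2 product=2
t=5: arr=3 -> substrate=1 bound=4 product=2
t=6: arr=0 -> substrate=0 bound=3 product=4
t=7: arr=0 -> substrate=0 bound=3 product=4

Answer: 4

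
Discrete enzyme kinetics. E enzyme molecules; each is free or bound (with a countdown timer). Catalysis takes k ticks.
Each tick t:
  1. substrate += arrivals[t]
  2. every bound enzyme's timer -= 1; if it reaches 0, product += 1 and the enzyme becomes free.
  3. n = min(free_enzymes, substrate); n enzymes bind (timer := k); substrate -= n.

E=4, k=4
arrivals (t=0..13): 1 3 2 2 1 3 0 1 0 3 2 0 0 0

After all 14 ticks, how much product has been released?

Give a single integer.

Answer: 12

Derivation:
t=0: arr=1 -> substrate=0 bound=1 product=0
t=1: arr=3 -> substrate=0 bound=4 product=0
t=2: arr=2 -> substrate=2 bound=4 product=0
t=3: arr=2 -> substrate=4 bound=4 product=0
t=4: arr=1 -> substrate=4 bound=4 product=1
t=5: arr=3 -> substrate=4 bound=4 product=4
t=6: arr=0 -> substrate=4 bound=4 product=4
t=7: arr=1 -> substrate=5 bound=4 product=4
t=8: arr=0 -> substrate=4 bound=4 product=5
t=9: arr=3 -> substrate=4 bound=4 product=8
t=10: arr=2 -> substrate=6 bound=4 product=8
t=11: arr=0 -> substrate=6 bound=4 product=8
t=12: arr=0 -> substrate=5 bound=4 product=9
t=13: arr=0 -> substrate=2 bound=4 product=12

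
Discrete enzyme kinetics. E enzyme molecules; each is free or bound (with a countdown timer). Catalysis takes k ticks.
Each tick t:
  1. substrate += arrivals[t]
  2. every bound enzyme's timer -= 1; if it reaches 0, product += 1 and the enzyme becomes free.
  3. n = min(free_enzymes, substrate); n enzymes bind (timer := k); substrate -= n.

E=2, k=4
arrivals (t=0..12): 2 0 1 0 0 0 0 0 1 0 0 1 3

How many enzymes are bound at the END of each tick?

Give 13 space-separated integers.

Answer: 2 2 2 2 1 1 1 1 1 1 1 2 2

Derivation:
t=0: arr=2 -> substrate=0 bound=2 product=0
t=1: arr=0 -> substrate=0 bound=2 product=0
t=2: arr=1 -> substrate=1 bound=2 product=0
t=3: arr=0 -> substrate=1 bound=2 product=0
t=4: arr=0 -> substrate=0 bound=1 product=2
t=5: arr=0 -> substrate=0 bound=1 product=2
t=6: arr=0 -> substrate=0 bound=1 product=2
t=7: arr=0 -> substrate=0 bound=1 product=2
t=8: arr=1 -> substrate=0 bound=1 product=3
t=9: arr=0 -> substrate=0 bound=1 product=3
t=10: arr=0 -> substrate=0 bound=1 product=3
t=11: arr=1 -> substrate=0 bound=2 product=3
t=12: arr=3 -> substrate=2 bound=2 product=4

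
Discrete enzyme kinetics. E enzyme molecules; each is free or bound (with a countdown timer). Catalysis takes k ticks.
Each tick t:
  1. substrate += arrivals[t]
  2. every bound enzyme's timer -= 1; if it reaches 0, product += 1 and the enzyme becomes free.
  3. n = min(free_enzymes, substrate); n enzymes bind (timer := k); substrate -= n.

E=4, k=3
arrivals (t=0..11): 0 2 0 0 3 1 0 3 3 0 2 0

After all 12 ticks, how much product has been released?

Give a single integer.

Answer: 10

Derivation:
t=0: arr=0 -> substrate=0 bound=0 product=0
t=1: arr=2 -> substrate=0 bound=2 product=0
t=2: arr=0 -> substrate=0 bound=2 product=0
t=3: arr=0 -> substrate=0 bound=2 product=0
t=4: arr=3 -> substrate=0 bound=3 product=2
t=5: arr=1 -> substrate=0 bound=4 product=2
t=6: arr=0 -> substrate=0 bound=4 product=2
t=7: arr=3 -> substrate=0 bound=4 product=5
t=8: arr=3 -> substrate=2 bound=4 product=6
t=9: arr=0 -> substrate=2 bound=4 product=6
t=10: arr=2 -> substrate=1 bound=4 product=9
t=11: arr=0 -> substrate=0 bound=4 product=10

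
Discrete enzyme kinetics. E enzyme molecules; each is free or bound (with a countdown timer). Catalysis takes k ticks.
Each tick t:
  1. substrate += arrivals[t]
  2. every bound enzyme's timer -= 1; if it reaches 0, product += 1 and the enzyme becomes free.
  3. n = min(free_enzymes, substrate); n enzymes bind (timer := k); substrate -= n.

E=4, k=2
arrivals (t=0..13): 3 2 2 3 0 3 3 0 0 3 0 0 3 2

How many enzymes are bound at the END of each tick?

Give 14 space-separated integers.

Answer: 3 4 4 4 3 4 4 4 2 3 3 0 3 4

Derivation:
t=0: arr=3 -> substrate=0 bound=3 product=0
t=1: arr=2 -> substrate=1 bound=4 product=0
t=2: arr=2 -> substrate=0 bound=4 product=3
t=3: arr=3 -> substrate=2 bound=4 product=4
t=4: arr=0 -> substrate=0 bound=3 product=7
t=5: arr=3 -> substrate=1 bound=4 product=8
t=6: arr=3 -> substrate=2 bound=4 product=10
t=7: arr=0 -> substrate=0 bound=4 product=12
t=8: arr=0 -> substrate=0 bound=2 product=14
t=9: arr=3 -> substrate=0 bound=3 product=16
t=10: arr=0 -> substrate=0 bound=3 product=16
t=11: arr=0 -> substrate=0 bound=0 product=19
t=12: arr=3 -> substrate=0 bound=3 product=19
t=13: arr=2 -> substrate=1 bound=4 product=19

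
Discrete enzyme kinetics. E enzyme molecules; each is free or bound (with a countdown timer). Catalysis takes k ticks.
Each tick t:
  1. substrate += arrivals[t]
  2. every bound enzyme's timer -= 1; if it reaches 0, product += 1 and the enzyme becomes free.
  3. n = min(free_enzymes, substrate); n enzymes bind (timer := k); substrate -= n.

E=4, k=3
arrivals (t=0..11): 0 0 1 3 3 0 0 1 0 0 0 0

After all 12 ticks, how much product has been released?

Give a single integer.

Answer: 8

Derivation:
t=0: arr=0 -> substrate=0 bound=0 product=0
t=1: arr=0 -> substrate=0 bound=0 product=0
t=2: arr=1 -> substrate=0 bound=1 product=0
t=3: arr=3 -> substrate=0 bound=4 product=0
t=4: arr=3 -> substrate=3 bound=4 product=0
t=5: arr=0 -> substrate=2 bound=4 product=1
t=6: arr=0 -> substrate=0 bound=3 product=4
t=7: arr=1 -> substrate=0 bound=4 product=4
t=8: arr=0 -> substrate=0 bound=3 product=5
t=9: arr=0 -> substrate=0 bound=1 product=7
t=10: arr=0 -> substrate=0 bound=0 product=8
t=11: arr=0 -> substrate=0 bound=0 product=8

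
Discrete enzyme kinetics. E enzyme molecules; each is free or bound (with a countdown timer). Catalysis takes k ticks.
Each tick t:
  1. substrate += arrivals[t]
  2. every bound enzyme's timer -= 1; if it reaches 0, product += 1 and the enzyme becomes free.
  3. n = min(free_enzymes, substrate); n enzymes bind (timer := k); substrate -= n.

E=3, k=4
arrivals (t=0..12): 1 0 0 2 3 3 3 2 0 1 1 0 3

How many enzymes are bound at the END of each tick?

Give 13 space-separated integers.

t=0: arr=1 -> substrate=0 bound=1 product=0
t=1: arr=0 -> substrate=0 bound=1 product=0
t=2: arr=0 -> substrate=0 bound=1 product=0
t=3: arr=2 -> substrate=0 bound=3 product=0
t=4: arr=3 -> substrate=2 bound=3 product=1
t=5: arr=3 -> substrate=5 bound=3 product=1
t=6: arr=3 -> substrate=8 bound=3 product=1
t=7: arr=2 -> substrate=8 bound=3 product=3
t=8: arr=0 -> substrate=7 bound=3 product=4
t=9: arr=1 -> substrate=8 bound=3 product=4
t=10: arr=1 -> substrate=9 bound=3 product=4
t=11: arr=0 -> substrate=7 bound=3 product=6
t=12: arr=3 -> substrate=9 bound=3 product=7

Answer: 1 1 1 3 3 3 3 3 3 3 3 3 3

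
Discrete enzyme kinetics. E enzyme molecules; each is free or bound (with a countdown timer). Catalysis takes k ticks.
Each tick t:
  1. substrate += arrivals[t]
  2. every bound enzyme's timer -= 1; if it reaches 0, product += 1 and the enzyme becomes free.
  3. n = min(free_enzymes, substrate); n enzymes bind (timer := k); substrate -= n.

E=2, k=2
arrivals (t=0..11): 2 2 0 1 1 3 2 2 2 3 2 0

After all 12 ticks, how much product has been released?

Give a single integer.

t=0: arr=2 -> substrate=0 bound=2 product=0
t=1: arr=2 -> substrate=2 bound=2 product=0
t=2: arr=0 -> substrate=0 bound=2 product=2
t=3: arr=1 -> substrate=1 bound=2 product=2
t=4: arr=1 -> substrate=0 bound=2 product=4
t=5: arr=3 -> substrate=3 bound=2 product=4
t=6: arr=2 -> substrate=3 bound=2 product=6
t=7: arr=2 -> substrate=5 bound=2 product=6
t=8: arr=2 -> substrate=5 bound=2 product=8
t=9: arr=3 -> substrate=8 bound=2 product=8
t=10: arr=2 -> substrate=8 bound=2 product=10
t=11: arr=0 -> substrate=8 bound=2 product=10

Answer: 10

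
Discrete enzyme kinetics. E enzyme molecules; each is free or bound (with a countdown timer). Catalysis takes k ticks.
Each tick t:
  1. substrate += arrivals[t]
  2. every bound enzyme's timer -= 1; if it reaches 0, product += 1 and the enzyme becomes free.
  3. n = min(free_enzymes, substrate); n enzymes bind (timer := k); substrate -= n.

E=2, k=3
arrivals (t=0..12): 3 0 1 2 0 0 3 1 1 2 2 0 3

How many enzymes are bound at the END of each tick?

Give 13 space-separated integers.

Answer: 2 2 2 2 2 2 2 2 2 2 2 2 2

Derivation:
t=0: arr=3 -> substrate=1 bound=2 product=0
t=1: arr=0 -> substrate=1 bound=2 product=0
t=2: arr=1 -> substrate=2 bound=2 product=0
t=3: arr=2 -> substrate=2 bound=2 product=2
t=4: arr=0 -> substrate=2 bound=2 product=2
t=5: arr=0 -> substrate=2 bound=2 product=2
t=6: arr=3 -> substrate=3 bound=2 product=4
t=7: arr=1 -> substrate=4 bound=2 product=4
t=8: arr=1 -> substrate=5 bound=2 product=4
t=9: arr=2 -> substrate=5 bound=2 product=6
t=10: arr=2 -> substrate=7 bound=2 product=6
t=11: arr=0 -> substrate=7 bound=2 product=6
t=12: arr=3 -> substrate=8 bound=2 product=8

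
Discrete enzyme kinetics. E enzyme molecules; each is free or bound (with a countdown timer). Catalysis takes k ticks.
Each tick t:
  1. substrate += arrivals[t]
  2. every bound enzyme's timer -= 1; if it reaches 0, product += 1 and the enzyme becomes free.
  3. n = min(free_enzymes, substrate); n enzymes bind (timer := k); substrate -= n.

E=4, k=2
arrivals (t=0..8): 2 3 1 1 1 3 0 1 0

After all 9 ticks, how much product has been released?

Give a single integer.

Answer: 11

Derivation:
t=0: arr=2 -> substrate=0 bound=2 product=0
t=1: arr=3 -> substrate=1 bound=4 product=0
t=2: arr=1 -> substrate=0 bound=4 product=2
t=3: arr=1 -> substrate=0 bound=3 product=4
t=4: arr=1 -> substrate=0 bound=2 product=6
t=5: arr=3 -> substrate=0 bound=4 product=7
t=6: arr=0 -> substrate=0 bound=3 product=8
t=7: arr=1 -> substrate=0 bound=1 product=11
t=8: arr=0 -> substrate=0 bound=1 product=11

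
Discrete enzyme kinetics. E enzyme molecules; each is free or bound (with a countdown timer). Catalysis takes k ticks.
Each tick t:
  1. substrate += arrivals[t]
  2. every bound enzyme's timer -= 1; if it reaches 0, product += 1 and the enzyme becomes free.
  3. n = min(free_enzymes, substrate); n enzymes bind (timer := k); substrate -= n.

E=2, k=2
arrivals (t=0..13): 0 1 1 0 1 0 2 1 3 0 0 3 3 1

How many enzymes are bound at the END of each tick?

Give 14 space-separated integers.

t=0: arr=0 -> substrate=0 bound=0 product=0
t=1: arr=1 -> substrate=0 bound=1 product=0
t=2: arr=1 -> substrate=0 bound=2 product=0
t=3: arr=0 -> substrate=0 bound=1 product=1
t=4: arr=1 -> substrate=0 bound=1 product=2
t=5: arr=0 -> substrate=0 bound=1 product=2
t=6: arr=2 -> substrate=0 bound=2 product=3
t=7: arr=1 -> substrate=1 bound=2 product=3
t=8: arr=3 -> substrate=2 bound=2 product=5
t=9: arr=0 -> substrate=2 bound=2 product=5
t=10: arr=0 -> substrate=0 bound=2 product=7
t=11: arr=3 -> substrate=3 bound=2 product=7
t=12: arr=3 -> substrate=4 bound=2 product=9
t=13: arr=1 -> substrate=5 bound=2 product=9

Answer: 0 1 2 1 1 1 2 2 2 2 2 2 2 2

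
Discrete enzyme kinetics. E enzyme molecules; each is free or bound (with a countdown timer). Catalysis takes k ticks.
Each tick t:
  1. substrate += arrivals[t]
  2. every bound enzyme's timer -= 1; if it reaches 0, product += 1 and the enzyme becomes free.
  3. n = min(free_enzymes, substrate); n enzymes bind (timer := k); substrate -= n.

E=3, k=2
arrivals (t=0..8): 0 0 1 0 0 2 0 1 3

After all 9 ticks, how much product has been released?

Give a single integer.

Answer: 3

Derivation:
t=0: arr=0 -> substrate=0 bound=0 product=0
t=1: arr=0 -> substrate=0 bound=0 product=0
t=2: arr=1 -> substrate=0 bound=1 product=0
t=3: arr=0 -> substrate=0 bound=1 product=0
t=4: arr=0 -> substrate=0 bound=0 product=1
t=5: arr=2 -> substrate=0 bound=2 product=1
t=6: arr=0 -> substrate=0 bound=2 product=1
t=7: arr=1 -> substrate=0 bound=1 product=3
t=8: arr=3 -> substrate=1 bound=3 product=3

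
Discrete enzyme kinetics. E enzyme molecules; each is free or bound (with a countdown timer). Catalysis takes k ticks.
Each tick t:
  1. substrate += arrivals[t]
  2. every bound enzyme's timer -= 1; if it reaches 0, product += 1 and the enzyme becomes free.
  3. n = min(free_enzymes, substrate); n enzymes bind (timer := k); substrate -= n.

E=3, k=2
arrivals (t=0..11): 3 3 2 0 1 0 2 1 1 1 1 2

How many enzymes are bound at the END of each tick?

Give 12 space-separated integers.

t=0: arr=3 -> substrate=0 bound=3 product=0
t=1: arr=3 -> substrate=3 bound=3 product=0
t=2: arr=2 -> substrate=2 bound=3 product=3
t=3: arr=0 -> substrate=2 bound=3 product=3
t=4: arr=1 -> substrate=0 bound=3 product=6
t=5: arr=0 -> substrate=0 bound=3 product=6
t=6: arr=2 -> substrate=0 bound=2 product=9
t=7: arr=1 -> substrate=0 bound=3 product=9
t=8: arr=1 -> substrate=0 bound=2 product=11
t=9: arr=1 -> substrate=0 bound=2 product=12
t=10: arr=1 -> substrate=0 bound=2 product=13
t=11: arr=2 -> substrate=0 bound=3 product=14

Answer: 3 3 3 3 3 3 2 3 2 2 2 3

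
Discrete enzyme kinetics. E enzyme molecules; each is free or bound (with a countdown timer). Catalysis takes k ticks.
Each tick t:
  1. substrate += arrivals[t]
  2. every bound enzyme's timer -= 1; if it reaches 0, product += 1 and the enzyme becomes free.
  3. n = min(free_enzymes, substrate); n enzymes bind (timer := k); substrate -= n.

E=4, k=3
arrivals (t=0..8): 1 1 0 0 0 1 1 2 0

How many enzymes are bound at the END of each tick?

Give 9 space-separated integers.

t=0: arr=1 -> substrate=0 bound=1 product=0
t=1: arr=1 -> substrate=0 bound=2 product=0
t=2: arr=0 -> substrate=0 bound=2 product=0
t=3: arr=0 -> substrate=0 bound=1 product=1
t=4: arr=0 -> substrate=0 bound=0 product=2
t=5: arr=1 -> substrate=0 bound=1 product=2
t=6: arr=1 -> substrate=0 bound=2 product=2
t=7: arr=2 -> substrate=0 bound=4 product=2
t=8: arr=0 -> substrate=0 bound=3 product=3

Answer: 1 2 2 1 0 1 2 4 3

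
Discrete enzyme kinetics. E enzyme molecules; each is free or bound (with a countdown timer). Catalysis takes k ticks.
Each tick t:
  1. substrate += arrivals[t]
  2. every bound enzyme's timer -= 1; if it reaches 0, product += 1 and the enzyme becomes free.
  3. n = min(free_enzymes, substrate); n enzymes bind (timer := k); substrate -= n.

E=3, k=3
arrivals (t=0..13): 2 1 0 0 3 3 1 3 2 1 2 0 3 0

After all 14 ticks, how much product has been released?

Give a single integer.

Answer: 12

Derivation:
t=0: arr=2 -> substrate=0 bound=2 product=0
t=1: arr=1 -> substrate=0 bound=3 product=0
t=2: arr=0 -> substrate=0 bound=3 product=0
t=3: arr=0 -> substrate=0 bound=1 product=2
t=4: arr=3 -> substrate=0 bound=3 product=3
t=5: arr=3 -> substrate=3 bound=3 product=3
t=6: arr=1 -> substrate=4 bound=3 product=3
t=7: arr=3 -> substrate=4 bound=3 product=6
t=8: arr=2 -> substrate=6 bound=3 product=6
t=9: arr=1 -> substrate=7 bound=3 product=6
t=10: arr=2 -> substrate=6 bound=3 product=9
t=11: arr=0 -> substrate=6 bound=3 product=9
t=12: arr=3 -> substrate=9 bound=3 product=9
t=13: arr=0 -> substrate=6 bound=3 product=12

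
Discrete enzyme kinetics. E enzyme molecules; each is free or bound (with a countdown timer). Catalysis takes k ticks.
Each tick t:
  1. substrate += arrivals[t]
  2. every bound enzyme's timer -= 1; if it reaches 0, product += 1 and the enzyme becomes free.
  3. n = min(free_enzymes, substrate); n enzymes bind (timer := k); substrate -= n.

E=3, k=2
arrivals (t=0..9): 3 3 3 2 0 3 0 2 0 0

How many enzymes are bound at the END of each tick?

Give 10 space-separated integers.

t=0: arr=3 -> substrate=0 bound=3 product=0
t=1: arr=3 -> substrate=3 bound=3 product=0
t=2: arr=3 -> substrate=3 bound=3 product=3
t=3: arr=2 -> substrate=5 bound=3 product=3
t=4: arr=0 -> substrate=2 bound=3 product=6
t=5: arr=3 -> substrate=5 bound=3 product=6
t=6: arr=0 -> substrate=2 bound=3 product=9
t=7: arr=2 -> substrate=4 bound=3 product=9
t=8: arr=0 -> substrate=1 bound=3 product=12
t=9: arr=0 -> substrate=1 bound=3 product=12

Answer: 3 3 3 3 3 3 3 3 3 3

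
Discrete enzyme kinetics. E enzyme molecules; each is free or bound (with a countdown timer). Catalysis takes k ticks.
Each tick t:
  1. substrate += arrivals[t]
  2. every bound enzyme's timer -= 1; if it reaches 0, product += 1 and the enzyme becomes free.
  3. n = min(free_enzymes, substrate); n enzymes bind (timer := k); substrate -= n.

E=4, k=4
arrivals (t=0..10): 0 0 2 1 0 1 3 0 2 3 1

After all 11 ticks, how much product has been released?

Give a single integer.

t=0: arr=0 -> substrate=0 bound=0 product=0
t=1: arr=0 -> substrate=0 bound=0 product=0
t=2: arr=2 -> substrate=0 bound=2 product=0
t=3: arr=1 -> substrate=0 bound=3 product=0
t=4: arr=0 -> substrate=0 bound=3 product=0
t=5: arr=1 -> substrate=0 bound=4 product=0
t=6: arr=3 -> substrate=1 bound=4 product=2
t=7: arr=0 -> substrate=0 bound=4 product=3
t=8: arr=2 -> substrate=2 bound=4 product=3
t=9: arr=3 -> substrate=4 bound=4 product=4
t=10: arr=1 -> substrate=3 bound=4 product=6

Answer: 6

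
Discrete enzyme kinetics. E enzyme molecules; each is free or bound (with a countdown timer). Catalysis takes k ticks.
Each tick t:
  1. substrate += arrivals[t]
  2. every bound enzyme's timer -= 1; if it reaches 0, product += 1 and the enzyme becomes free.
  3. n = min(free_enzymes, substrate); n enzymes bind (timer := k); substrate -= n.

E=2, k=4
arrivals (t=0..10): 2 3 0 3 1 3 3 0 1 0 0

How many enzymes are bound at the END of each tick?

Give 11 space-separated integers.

t=0: arr=2 -> substrate=0 bound=2 product=0
t=1: arr=3 -> substrate=3 bound=2 product=0
t=2: arr=0 -> substrate=3 bound=2 product=0
t=3: arr=3 -> substrate=6 bound=2 product=0
t=4: arr=1 -> substrate=5 bound=2 product=2
t=5: arr=3 -> substrate=8 bound=2 product=2
t=6: arr=3 -> substrate=11 bound=2 product=2
t=7: arr=0 -> substrate=11 bound=2 product=2
t=8: arr=1 -> substrate=10 bound=2 product=4
t=9: arr=0 -> substrate=10 bound=2 product=4
t=10: arr=0 -> substrate=10 bound=2 product=4

Answer: 2 2 2 2 2 2 2 2 2 2 2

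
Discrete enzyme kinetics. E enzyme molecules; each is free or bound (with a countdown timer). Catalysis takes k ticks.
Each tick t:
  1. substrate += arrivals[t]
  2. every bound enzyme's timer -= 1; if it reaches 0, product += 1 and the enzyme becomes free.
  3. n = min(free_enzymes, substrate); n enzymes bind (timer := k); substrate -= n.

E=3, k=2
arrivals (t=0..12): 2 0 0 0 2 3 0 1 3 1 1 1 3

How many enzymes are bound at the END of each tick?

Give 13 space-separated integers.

Answer: 2 2 0 0 2 3 3 3 3 3 3 3 3

Derivation:
t=0: arr=2 -> substrate=0 bound=2 product=0
t=1: arr=0 -> substrate=0 bound=2 product=0
t=2: arr=0 -> substrate=0 bound=0 product=2
t=3: arr=0 -> substrate=0 bound=0 product=2
t=4: arr=2 -> substrate=0 bound=2 product=2
t=5: arr=3 -> substrate=2 bound=3 product=2
t=6: arr=0 -> substrate=0 bound=3 product=4
t=7: arr=1 -> substrate=0 bound=3 product=5
t=8: arr=3 -> substrate=1 bound=3 product=7
t=9: arr=1 -> substrate=1 bound=3 product=8
t=10: arr=1 -> substrate=0 bound=3 product=10
t=11: arr=1 -> substrate=0 bound=3 product=11
t=12: arr=3 -> substrate=1 bound=3 product=13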